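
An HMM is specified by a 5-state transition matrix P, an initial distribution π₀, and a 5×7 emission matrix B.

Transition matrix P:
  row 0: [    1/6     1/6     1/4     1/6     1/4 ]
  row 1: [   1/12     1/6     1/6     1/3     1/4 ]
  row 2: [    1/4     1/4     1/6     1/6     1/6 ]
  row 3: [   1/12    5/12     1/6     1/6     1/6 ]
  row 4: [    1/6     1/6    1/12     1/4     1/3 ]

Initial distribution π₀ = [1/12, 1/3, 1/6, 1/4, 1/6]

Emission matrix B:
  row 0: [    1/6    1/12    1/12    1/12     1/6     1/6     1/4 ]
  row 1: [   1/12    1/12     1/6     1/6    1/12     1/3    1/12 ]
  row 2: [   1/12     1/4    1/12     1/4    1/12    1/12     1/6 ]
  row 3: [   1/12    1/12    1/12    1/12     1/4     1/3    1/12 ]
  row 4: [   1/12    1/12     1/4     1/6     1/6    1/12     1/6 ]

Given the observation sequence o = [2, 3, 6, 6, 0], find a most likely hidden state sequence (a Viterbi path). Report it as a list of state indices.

path = [1, 2, 0, 2, 0]

t=0: δ = [6.944e-03, 5.556e-02, 1.389e-02, 2.083e-02, 4.167e-02]  (obs o_0=2)
t=1: δ = [5.787e-04, 1.543e-03, 2.315e-03, 1.543e-03, 2.315e-03]  ψ = [4, 1, 1, 1, 1]  (obs o_1=3)
t=2: δ = [1.447e-04, 5.358e-05, 6.430e-05, 4.823e-05, 1.286e-04]  ψ = [2, 3, 2, 4, 4]  (obs o_2=6)
t=3: δ = [6.028e-06, 2.009e-06, 6.028e-06, 2.679e-06, 7.144e-06]  ψ = [0, 0, 0, 4, 4]  (obs o_3=6)
t=4: δ = [2.512e-07, 1.256e-07, 1.256e-07, 1.488e-07, 1.985e-07]  ψ = [2, 2, 0, 4, 4]  (obs o_4=0)
backtrack: best end state = 0; path = [1, 2, 0, 2, 0]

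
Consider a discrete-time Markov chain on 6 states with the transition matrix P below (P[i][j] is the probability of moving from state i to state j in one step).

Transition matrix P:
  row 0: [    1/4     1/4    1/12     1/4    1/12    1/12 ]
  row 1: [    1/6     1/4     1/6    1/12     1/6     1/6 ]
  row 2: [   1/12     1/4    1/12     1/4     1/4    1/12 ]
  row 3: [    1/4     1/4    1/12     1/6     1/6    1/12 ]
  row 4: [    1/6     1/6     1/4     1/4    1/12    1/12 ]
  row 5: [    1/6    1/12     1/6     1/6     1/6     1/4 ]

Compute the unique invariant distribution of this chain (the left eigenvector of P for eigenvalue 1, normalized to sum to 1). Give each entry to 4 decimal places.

π = [0.1865, 0.2172, 0.1366, 0.1880, 0.1500, 0.1217]

Balance equations π_j = Σ_i π_i·P[i][j]:
  π_0 = 1/4·π_0 + 1/6·π_1 + 1/12·π_2 + 1/4·π_3 + 1/6·π_4 + 1/6·π_5
  π_1 = 1/4·π_0 + 1/4·π_1 + 1/4·π_2 + 1/4·π_3 + 1/6·π_4 + 1/12·π_5
  π_2 = 1/12·π_0 + 1/6·π_1 + 1/12·π_2 + 1/12·π_3 + 1/4·π_4 + 1/6·π_5
  π_3 = 1/4·π_0 + 1/12·π_1 + 1/4·π_2 + 1/6·π_3 + 1/4·π_4 + 1/6·π_5
  π_4 = 1/12·π_0 + 1/6·π_1 + 1/4·π_2 + 1/6·π_3 + 1/12·π_4 + 1/6·π_5
  normalize: π_0 + π_1 + π_2 + π_3 + π_4 + π_5 = 1
Solving the linear system gives exactly π = [8347/44758, 4861/22379, 6113/44758, 601/3197, 3357/22379, 2724/22379].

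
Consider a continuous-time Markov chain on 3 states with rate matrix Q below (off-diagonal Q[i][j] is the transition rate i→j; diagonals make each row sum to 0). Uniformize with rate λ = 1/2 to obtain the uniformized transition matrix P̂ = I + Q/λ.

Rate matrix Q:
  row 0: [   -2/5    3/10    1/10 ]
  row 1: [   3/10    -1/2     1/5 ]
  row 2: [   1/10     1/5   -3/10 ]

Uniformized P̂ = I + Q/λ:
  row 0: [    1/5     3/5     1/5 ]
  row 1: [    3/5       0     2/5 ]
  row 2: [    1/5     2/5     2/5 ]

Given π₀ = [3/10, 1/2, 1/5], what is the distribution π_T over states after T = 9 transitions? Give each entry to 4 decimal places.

π = [0.3338, 0.3327, 0.3335]

t=0: π = [0.3000, 0.5000, 0.2000]
t=1: π = [0.4000, 0.2600, 0.3400]
t=2: π = [0.3040, 0.3760, 0.3200]
t=3: π = [0.3504, 0.3104, 0.3392]
t=4: π = [0.3242, 0.3459, 0.3299]
t=5: π = [0.3384, 0.3265, 0.3352]
t=6: π = [0.3306, 0.3371, 0.3323]
t=7: π = [0.3348, 0.3313, 0.3339]
t=8: π = [0.3325, 0.3345, 0.3330]
t=9: π = [0.3338, 0.3327, 0.3335]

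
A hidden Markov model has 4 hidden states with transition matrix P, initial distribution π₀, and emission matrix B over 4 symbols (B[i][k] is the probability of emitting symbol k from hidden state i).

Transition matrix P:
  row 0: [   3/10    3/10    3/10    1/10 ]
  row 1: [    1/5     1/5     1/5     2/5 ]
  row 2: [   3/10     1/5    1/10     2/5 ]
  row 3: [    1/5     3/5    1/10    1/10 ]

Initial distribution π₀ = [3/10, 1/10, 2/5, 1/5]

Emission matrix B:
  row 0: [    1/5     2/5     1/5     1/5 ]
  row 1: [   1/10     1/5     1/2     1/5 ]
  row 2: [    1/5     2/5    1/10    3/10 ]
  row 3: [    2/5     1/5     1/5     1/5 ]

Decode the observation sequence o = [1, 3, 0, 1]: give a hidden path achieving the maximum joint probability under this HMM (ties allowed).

path = [0, 2, 3, 1]

t=0: δ = [1.200e-01, 2.000e-02, 1.600e-01, 4.000e-02]  (obs o_0=1)
t=1: δ = [9.600e-03, 7.200e-03, 1.080e-02, 1.280e-02]  ψ = [2, 0, 0, 2]  (obs o_1=3)
t=2: δ = [6.480e-04, 7.680e-04, 5.760e-04, 1.728e-03]  ψ = [2, 3, 0, 2]  (obs o_2=0)
t=3: δ = [1.382e-04, 2.074e-04, 7.776e-05, 6.144e-05]  ψ = [3, 3, 0, 1]  (obs o_3=1)
backtrack: best end state = 1; path = [0, 2, 3, 1]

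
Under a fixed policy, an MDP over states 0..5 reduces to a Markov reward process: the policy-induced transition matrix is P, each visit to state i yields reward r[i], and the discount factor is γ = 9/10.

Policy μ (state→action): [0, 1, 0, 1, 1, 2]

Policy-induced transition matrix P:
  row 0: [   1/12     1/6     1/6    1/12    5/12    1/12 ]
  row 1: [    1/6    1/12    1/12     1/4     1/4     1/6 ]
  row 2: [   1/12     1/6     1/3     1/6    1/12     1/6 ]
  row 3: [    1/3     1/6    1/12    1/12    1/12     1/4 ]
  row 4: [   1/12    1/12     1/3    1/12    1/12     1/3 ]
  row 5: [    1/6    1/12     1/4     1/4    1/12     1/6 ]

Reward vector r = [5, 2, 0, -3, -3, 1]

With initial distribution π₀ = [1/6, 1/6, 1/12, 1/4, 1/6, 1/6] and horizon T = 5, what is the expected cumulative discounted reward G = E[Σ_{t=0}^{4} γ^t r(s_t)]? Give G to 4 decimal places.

t=0: π = [0.1667, 0.1667, 0.0833, 0.2500, 0.1667, 0.1667], E[r] = 0.0833, γ^t·E[r] = 0.083333, running G = 0.083333
t=1: π = [0.1736, 0.1250, 0.1875, 0.1458, 0.1667, 0.2014], E[r] = 0.3819, γ^t·E[r] = 0.343750, running G = 0.427083
t=2: π = [0.1470, 0.1256, 0.2199, 0.1534, 0.1620, 0.1921], E[r] = 0.2321, γ^t·E[r] = 0.187969, running G = 0.615052
t=3: π = [0.1481, 0.1267, 0.2231, 0.1546, 0.1533, 0.1942], E[r] = 0.2647, γ^t·E[r] = 0.192973, running G = 0.808025
t=4: π = [0.1487, 0.1272, 0.2221, 0.1554, 0.1538, 0.1927], E[r] = 0.2630, γ^t·E[r] = 0.172542, running G = 0.980566

G = 0.9806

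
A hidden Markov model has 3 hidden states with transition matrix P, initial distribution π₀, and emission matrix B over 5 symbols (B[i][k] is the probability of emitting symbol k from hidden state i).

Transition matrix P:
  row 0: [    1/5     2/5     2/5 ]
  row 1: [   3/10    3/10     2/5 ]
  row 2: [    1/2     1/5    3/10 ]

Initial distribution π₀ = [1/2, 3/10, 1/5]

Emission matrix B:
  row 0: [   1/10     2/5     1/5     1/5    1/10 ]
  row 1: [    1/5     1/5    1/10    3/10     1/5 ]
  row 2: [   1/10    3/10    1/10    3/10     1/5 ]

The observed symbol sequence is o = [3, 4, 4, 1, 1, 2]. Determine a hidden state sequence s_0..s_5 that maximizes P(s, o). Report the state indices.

t=0: δ = [1.000e-01, 9.000e-02, 6.000e-02]  (obs o_0=3)
t=1: δ = [3.000e-03, 8.000e-03, 8.000e-03]  ψ = [2, 0, 0]  (obs o_1=4)
t=2: δ = [4.000e-04, 4.800e-04, 6.400e-04]  ψ = [2, 1, 1]  (obs o_2=4)
t=3: δ = [1.280e-04, 3.200e-05, 5.760e-05]  ψ = [2, 0, 1]  (obs o_3=1)
t=4: δ = [1.152e-05, 1.024e-05, 1.536e-05]  ψ = [2, 0, 0]  (obs o_4=1)
t=5: δ = [1.536e-06, 4.608e-07, 4.608e-07]  ψ = [2, 0, 0]  (obs o_5=2)
backtrack: best end state = 0; path = [0, 1, 2, 0, 2, 0]

path = [0, 1, 2, 0, 2, 0]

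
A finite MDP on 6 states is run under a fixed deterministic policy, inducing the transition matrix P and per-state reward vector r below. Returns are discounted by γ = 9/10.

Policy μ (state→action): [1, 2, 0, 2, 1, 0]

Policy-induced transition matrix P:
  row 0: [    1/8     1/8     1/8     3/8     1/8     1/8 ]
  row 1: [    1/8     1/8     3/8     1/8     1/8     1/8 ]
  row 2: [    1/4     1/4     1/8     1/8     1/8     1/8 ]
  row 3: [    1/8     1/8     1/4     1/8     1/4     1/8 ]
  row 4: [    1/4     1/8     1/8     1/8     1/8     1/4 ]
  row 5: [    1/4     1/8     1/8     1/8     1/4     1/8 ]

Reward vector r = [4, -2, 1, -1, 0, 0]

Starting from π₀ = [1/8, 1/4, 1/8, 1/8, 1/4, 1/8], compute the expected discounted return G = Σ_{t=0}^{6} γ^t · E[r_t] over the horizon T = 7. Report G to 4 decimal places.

t=0: π = [0.1250, 0.2500, 0.1250, 0.1250, 0.2500, 0.1250], E[r] = 0.0000, γ^t·E[r] = 0.000000, running G = 0.000000
t=1: π = [0.1875, 0.1406, 0.2031, 0.1563, 0.1563, 0.1563], E[r] = 0.5156, γ^t·E[r] = 0.464063, running G = 0.464063
t=2: π = [0.1895, 0.1504, 0.1797, 0.1719, 0.1641, 0.1445], E[r] = 0.4648, γ^t·E[r] = 0.376523, running G = 0.840586
t=3: π = [0.1860, 0.1475, 0.1841, 0.1724, 0.1646, 0.1455], E[r] = 0.4609, γ^t·E[r] = 0.336023, running G = 1.176609
t=4: π = [0.1868, 0.1480, 0.1834, 0.1715, 0.1647, 0.1456], E[r] = 0.4630, γ^t·E[r] = 0.303743, running G = 1.480352
t=5: π = [0.1867, 0.1479, 0.1834, 0.1717, 0.1646, 0.1456], E[r] = 0.4628, γ^t·E[r] = 0.273251, running G = 1.753603
t=6: π = [0.1867, 0.1479, 0.1834, 0.1717, 0.1647, 0.1456], E[r] = 0.4627, γ^t·E[r] = 0.245918, running G = 1.999521

G = 1.9995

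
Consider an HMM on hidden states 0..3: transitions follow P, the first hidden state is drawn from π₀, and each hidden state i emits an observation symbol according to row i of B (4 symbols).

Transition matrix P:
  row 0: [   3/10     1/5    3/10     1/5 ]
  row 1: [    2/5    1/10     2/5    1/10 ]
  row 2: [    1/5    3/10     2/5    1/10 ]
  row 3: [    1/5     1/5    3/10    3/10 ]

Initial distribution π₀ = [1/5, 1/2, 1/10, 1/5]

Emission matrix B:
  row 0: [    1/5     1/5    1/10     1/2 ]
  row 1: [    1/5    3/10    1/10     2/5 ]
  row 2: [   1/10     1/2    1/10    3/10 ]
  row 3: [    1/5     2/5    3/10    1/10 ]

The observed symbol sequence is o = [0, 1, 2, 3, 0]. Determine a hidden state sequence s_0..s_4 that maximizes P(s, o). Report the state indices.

t=0: δ = [4.000e-02, 1.000e-01, 1.000e-02, 4.000e-02]  (obs o_0=0)
t=1: δ = [8.000e-03, 3.000e-03, 2.000e-02, 4.800e-03]  ψ = [1, 1, 1, 3]  (obs o_1=1)
t=2: δ = [4.000e-04, 6.000e-04, 8.000e-04, 6.000e-04]  ψ = [2, 2, 2, 2]  (obs o_2=2)
t=3: δ = [1.200e-04, 9.600e-05, 9.600e-05, 1.800e-05]  ψ = [1, 2, 2, 3]  (obs o_3=3)
t=4: δ = [7.680e-06, 5.760e-06, 3.840e-06, 4.800e-06]  ψ = [1, 2, 1, 0]  (obs o_4=0)
backtrack: best end state = 0; path = [1, 2, 2, 1, 0]

path = [1, 2, 2, 1, 0]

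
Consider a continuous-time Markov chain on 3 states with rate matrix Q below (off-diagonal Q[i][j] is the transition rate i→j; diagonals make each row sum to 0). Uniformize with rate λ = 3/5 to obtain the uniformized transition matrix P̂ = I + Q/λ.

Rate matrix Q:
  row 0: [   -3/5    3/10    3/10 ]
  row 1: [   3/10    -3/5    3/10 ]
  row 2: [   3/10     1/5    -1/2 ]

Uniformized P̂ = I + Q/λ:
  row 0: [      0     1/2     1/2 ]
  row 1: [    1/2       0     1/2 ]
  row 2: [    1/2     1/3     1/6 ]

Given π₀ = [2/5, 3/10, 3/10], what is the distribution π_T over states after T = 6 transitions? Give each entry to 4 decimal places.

t=0: π = [0.4000, 0.3000, 0.3000]
t=1: π = [0.3000, 0.3000, 0.4000]
t=2: π = [0.3500, 0.2833, 0.3667]
t=3: π = [0.3250, 0.2972, 0.3778]
t=4: π = [0.3375, 0.2884, 0.3741]
t=5: π = [0.3313, 0.2934, 0.3753]
t=6: π = [0.3344, 0.2907, 0.3749]

π = [0.3344, 0.2907, 0.3749]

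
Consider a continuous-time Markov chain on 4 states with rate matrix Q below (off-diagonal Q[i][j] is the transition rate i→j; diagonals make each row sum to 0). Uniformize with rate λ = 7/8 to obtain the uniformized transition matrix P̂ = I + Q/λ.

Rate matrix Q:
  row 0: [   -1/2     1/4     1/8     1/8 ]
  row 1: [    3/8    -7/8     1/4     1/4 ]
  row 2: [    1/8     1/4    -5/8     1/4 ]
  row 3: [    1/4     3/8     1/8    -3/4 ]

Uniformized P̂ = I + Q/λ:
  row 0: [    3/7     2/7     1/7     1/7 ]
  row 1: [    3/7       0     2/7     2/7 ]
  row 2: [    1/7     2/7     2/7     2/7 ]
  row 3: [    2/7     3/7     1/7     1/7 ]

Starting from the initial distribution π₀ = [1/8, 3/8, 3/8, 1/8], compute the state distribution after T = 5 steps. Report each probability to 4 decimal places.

π = [0.3398, 0.2446, 0.2078, 0.2078]

t=0: π = [0.1250, 0.3750, 0.3750, 0.1250]
t=1: π = [0.3036, 0.1964, 0.2500, 0.2500]
t=2: π = [0.3214, 0.2653, 0.2066, 0.2066]
t=3: π = [0.3400, 0.2394, 0.2103, 0.2103]
t=4: π = [0.3385, 0.2473, 0.2071, 0.2071]
t=5: π = [0.3398, 0.2446, 0.2078, 0.2078]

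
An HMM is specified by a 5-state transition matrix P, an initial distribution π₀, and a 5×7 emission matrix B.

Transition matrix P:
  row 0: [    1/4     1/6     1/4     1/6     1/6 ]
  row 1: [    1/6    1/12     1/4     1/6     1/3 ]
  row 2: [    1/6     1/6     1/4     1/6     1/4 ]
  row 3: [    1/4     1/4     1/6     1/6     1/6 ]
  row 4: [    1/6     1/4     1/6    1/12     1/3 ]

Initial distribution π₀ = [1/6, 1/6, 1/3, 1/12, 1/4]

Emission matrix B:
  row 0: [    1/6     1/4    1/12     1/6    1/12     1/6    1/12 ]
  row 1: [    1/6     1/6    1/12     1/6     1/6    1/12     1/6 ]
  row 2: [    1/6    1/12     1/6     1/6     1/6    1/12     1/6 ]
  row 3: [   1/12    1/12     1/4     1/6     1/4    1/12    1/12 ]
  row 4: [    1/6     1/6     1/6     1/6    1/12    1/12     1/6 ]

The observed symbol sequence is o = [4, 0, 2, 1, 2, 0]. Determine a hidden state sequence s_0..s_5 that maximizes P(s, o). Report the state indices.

path = [2, 4, 4, 4, 4, 4]

t=0: δ = [1.389e-02, 2.778e-02, 5.556e-02, 2.083e-02, 2.083e-02]  (obs o_0=4)
t=1: δ = [1.543e-03, 1.543e-03, 2.315e-03, 7.716e-04, 2.315e-03]  ψ = [2, 2, 2, 2, 2]  (obs o_1=0)
t=2: δ = [3.215e-05, 4.823e-05, 9.645e-05, 9.645e-05, 1.286e-04]  ψ = [0, 4, 2, 2, 4]  (obs o_2=2)
t=3: δ = [6.028e-06, 5.358e-06, 2.009e-06, 1.340e-06, 7.144e-06]  ψ = [3, 4, 2, 2, 4]  (obs o_3=1)
t=4: δ = [1.256e-07, 1.488e-07, 2.512e-07, 2.512e-07, 3.969e-07]  ψ = [0, 4, 0, 0, 4]  (obs o_4=2)
t=5: δ = [1.103e-08, 1.654e-08, 1.103e-08, 3.489e-09, 2.205e-08]  ψ = [4, 4, 4, 2, 4]  (obs o_5=0)
backtrack: best end state = 4; path = [2, 4, 4, 4, 4, 4]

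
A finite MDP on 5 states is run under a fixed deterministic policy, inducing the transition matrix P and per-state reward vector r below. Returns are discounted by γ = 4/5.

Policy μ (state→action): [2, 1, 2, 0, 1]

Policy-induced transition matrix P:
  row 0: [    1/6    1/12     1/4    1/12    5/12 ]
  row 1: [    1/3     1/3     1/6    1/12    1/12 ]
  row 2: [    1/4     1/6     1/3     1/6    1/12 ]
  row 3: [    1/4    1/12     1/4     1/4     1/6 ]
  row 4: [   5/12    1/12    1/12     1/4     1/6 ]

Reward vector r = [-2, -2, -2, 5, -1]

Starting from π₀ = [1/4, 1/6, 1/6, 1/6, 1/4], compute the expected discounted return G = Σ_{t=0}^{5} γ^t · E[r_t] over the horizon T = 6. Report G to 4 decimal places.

t=0: π = [0.2500, 0.1667, 0.1667, 0.1667, 0.2500], E[r] = -0.5833, γ^t·E[r] = -0.583333, running G = -0.583333
t=1: π = [0.2847, 0.1389, 0.2083, 0.1667, 0.2014], E[r] = -0.6319, γ^t·E[r] = -0.505556, running G = -1.088889
t=2: π = [0.2714, 0.1354, 0.2222, 0.1620, 0.2089], E[r] = -0.6568, γ^t·E[r] = -0.420370, running G = -1.509259
t=3: π = [0.2735, 0.1357, 0.2224, 0.1637, 0.2047], E[r] = -0.6495, γ^t·E[r] = -0.332568, running G = -1.841827
t=4: π = [0.2726, 0.1358, 0.2231, 0.1633, 0.2052], E[r] = -0.6519, γ^t·E[r] = -0.267034, running G = -2.108861
t=5: π = [0.2728, 0.1359, 0.2231, 0.1633, 0.2049], E[r] = -0.6517, γ^t·E[r] = -0.213560, running G = -2.322420

G = -2.3224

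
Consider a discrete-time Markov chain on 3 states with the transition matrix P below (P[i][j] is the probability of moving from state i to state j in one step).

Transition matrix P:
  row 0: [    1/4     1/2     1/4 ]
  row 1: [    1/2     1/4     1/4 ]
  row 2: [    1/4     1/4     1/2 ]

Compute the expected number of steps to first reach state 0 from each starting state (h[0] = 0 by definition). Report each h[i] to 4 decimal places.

First-step conditioning: h[0] = 0; for i ≠ 0, h[i] = 1 + Σ_k P[i][k]·h[k].
  h[1] = 1 + 1/4·h[1] + 1/4·h[2]
  h[2] = 1 + 1/4·h[1] + 1/2·h[2]
Solving the 2×2 linear system over states ≠ 0 gives exactly h = [0, 12/5, 16/5] (h[0] = 0 is the target).

h = [0.0000, 2.4000, 3.2000]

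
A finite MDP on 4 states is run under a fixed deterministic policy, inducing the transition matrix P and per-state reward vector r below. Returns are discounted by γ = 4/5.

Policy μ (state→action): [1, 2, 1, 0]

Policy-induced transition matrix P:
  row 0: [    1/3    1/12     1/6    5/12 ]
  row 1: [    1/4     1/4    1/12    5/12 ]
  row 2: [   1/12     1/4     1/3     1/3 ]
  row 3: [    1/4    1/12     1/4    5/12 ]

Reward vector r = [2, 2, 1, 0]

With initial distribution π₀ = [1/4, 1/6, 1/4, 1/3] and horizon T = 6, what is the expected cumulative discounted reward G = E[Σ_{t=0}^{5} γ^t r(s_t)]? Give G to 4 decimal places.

G = 3.7222

t=0: π = [0.2500, 0.1667, 0.2500, 0.3333], E[r] = 1.0833, γ^t·E[r] = 1.083333, running G = 1.083333
t=1: π = [0.2292, 0.1528, 0.2222, 0.3958], E[r] = 0.9861, γ^t·E[r] = 0.788889, running G = 1.872222
t=2: π = [0.2321, 0.1458, 0.2240, 0.3981], E[r] = 0.9797, γ^t·E[r] = 0.627037, running G = 2.499259
t=3: π = [0.2320, 0.1450, 0.2250, 0.3980], E[r] = 0.9790, γ^t·E[r] = 0.501235, running G = 3.000494
t=4: π = [0.2318, 0.1450, 0.2253, 0.3979], E[r] = 0.9789, γ^t·E[r] = 0.400963, running G = 3.401457
t=5: π = [0.2318, 0.1450, 0.2253, 0.3979], E[r] = 0.9789, γ^t·E[r] = 0.320774, running G = 3.722230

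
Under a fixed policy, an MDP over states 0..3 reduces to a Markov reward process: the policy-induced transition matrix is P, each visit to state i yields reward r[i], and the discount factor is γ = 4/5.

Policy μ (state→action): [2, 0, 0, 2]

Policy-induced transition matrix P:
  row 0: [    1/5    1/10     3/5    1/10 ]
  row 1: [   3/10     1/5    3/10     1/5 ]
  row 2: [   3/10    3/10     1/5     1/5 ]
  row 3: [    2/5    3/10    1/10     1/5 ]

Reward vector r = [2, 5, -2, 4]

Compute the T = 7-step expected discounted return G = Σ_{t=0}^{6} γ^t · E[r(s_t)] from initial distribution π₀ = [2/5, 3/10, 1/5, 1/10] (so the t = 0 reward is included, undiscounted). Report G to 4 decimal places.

t=0: π = [0.4000, 0.3000, 0.2000, 0.1000], E[r] = 2.3000, γ^t·E[r] = 2.300000, running G = 2.300000
t=1: π = [0.2700, 0.1900, 0.3800, 0.1600], E[r] = 1.3700, γ^t·E[r] = 1.096000, running G = 3.396000
t=2: π = [0.2890, 0.2270, 0.3110, 0.1730], E[r] = 1.7830, γ^t·E[r] = 1.141120, running G = 4.537120
t=3: π = [0.2884, 0.2195, 0.3210, 0.1711], E[r] = 1.7167, γ^t·E[r] = 0.878950, running G = 5.416070
t=4: π = [0.2883, 0.2204, 0.3202, 0.1712], E[r] = 1.7226, γ^t·E[r] = 0.705589, running G = 6.121660
t=5: π = [0.2883, 0.2203, 0.3202, 0.1712], E[r] = 1.7224, γ^t·E[r] = 0.564382, running G = 6.686042
t=6: π = [0.2883, 0.2203, 0.3202, 0.1712], E[r] = 1.7224, γ^t·E[r] = 0.451506, running G = 7.137548

G = 7.1375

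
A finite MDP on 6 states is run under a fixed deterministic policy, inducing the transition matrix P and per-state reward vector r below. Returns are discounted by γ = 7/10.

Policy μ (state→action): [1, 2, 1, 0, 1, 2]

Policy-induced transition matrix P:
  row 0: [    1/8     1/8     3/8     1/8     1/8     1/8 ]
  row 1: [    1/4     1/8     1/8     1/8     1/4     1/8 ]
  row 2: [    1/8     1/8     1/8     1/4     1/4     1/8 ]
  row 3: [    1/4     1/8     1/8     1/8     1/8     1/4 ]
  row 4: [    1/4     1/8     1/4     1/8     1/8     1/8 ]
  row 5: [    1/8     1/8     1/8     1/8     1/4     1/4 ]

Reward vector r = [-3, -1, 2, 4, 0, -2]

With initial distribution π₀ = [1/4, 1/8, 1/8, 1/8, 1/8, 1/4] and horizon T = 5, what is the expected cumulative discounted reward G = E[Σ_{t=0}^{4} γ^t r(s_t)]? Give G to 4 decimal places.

t=0: π = [0.2500, 0.1250, 0.1250, 0.1250, 0.1250, 0.2500], E[r] = -0.6250, γ^t·E[r] = -0.625000, running G = -0.625000
t=1: π = [0.1719, 0.1250, 0.2031, 0.1406, 0.1875, 0.1719], E[r] = -0.0156, γ^t·E[r] = -0.010938, running G = -0.635938
t=2: π = [0.1816, 0.1250, 0.1914, 0.1504, 0.1875, 0.1641], E[r] = -0.0137, γ^t·E[r] = -0.006699, running G = -0.642637
t=3: π = [0.1829, 0.1250, 0.1938, 0.1489, 0.1851, 0.1643], E[r] = -0.0188, γ^t·E[r] = -0.006448, running G = -0.649085
t=4: π = [0.1824, 0.1250, 0.1938, 0.1492, 0.1854, 0.1642], E[r] = -0.0158, γ^t·E[r] = -0.003796, running G = -0.652880

G = -0.6529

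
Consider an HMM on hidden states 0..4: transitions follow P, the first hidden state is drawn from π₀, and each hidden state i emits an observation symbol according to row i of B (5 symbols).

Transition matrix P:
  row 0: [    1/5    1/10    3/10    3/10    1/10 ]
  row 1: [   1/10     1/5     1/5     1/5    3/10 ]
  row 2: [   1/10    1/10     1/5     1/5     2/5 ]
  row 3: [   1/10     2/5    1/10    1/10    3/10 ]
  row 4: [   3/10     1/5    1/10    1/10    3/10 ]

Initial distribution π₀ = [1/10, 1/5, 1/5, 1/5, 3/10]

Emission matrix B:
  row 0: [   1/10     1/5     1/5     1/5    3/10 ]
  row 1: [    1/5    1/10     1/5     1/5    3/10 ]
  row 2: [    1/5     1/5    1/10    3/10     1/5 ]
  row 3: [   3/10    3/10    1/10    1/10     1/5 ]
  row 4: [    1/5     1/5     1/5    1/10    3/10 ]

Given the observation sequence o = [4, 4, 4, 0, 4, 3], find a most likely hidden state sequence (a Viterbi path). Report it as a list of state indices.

t=0: δ = [3.000e-02, 6.000e-02, 4.000e-02, 4.000e-02, 9.000e-02]  (obs o_0=4)
t=1: δ = [8.100e-03, 5.400e-03, 2.400e-03, 2.400e-03, 8.100e-03]  ψ = [4, 4, 1, 1, 4]  (obs o_1=4)
t=2: δ = [7.290e-04, 4.860e-04, 4.860e-04, 4.860e-04, 7.290e-04]  ψ = [4, 4, 0, 0, 4]  (obs o_2=4)
t=3: δ = [2.187e-05, 3.888e-05, 4.374e-05, 6.561e-05, 4.374e-05]  ψ = [4, 3, 0, 0, 4]  (obs o_3=0)
t=4: δ = [3.937e-06, 7.873e-06, 1.750e-06, 1.750e-06, 5.905e-06]  ψ = [4, 3, 2, 2, 3]  (obs o_4=4)
t=5: δ = [3.543e-07, 3.149e-07, 4.724e-07, 1.575e-07, 2.362e-07]  ψ = [4, 1, 1, 1, 1]  (obs o_5=3)
backtrack: best end state = 2; path = [4, 4, 0, 3, 1, 2]

path = [4, 4, 0, 3, 1, 2]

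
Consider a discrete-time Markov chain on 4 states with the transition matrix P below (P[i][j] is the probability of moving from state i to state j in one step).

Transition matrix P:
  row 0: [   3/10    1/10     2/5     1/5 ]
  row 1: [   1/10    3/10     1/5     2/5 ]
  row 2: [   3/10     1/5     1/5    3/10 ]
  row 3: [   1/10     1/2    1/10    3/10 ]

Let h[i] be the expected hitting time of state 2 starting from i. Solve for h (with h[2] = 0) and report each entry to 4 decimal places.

h = [3.8095, 5.2381, 0.0000, 5.7143]

First-step conditioning: h[2] = 0; for i ≠ 2, h[i] = 1 + Σ_k P[i][k]·h[k].
  h[0] = 1 + 3/10·h[0] + 1/10·h[1] + 1/5·h[3]
  h[1] = 1 + 1/10·h[0] + 3/10·h[1] + 2/5·h[3]
  h[3] = 1 + 1/10·h[0] + 1/2·h[1] + 3/10·h[3]
Solving the 3×3 linear system over states ≠ 2 gives exactly h = [80/21, 110/21, 0, 40/7] (h[2] = 0 is the target).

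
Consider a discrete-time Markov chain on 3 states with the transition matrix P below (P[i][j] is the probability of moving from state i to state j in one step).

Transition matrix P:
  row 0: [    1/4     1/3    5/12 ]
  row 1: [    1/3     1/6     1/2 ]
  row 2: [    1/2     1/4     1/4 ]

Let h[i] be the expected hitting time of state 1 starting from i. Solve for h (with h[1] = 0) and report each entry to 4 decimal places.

h = [3.2941, 0.0000, 3.5294]

First-step conditioning: h[1] = 0; for i ≠ 1, h[i] = 1 + Σ_k P[i][k]·h[k].
  h[0] = 1 + 1/4·h[0] + 5/12·h[2]
  h[2] = 1 + 1/2·h[0] + 1/4·h[2]
Solving the 2×2 linear system over states ≠ 1 gives exactly h = [56/17, 0, 60/17] (h[1] = 0 is the target).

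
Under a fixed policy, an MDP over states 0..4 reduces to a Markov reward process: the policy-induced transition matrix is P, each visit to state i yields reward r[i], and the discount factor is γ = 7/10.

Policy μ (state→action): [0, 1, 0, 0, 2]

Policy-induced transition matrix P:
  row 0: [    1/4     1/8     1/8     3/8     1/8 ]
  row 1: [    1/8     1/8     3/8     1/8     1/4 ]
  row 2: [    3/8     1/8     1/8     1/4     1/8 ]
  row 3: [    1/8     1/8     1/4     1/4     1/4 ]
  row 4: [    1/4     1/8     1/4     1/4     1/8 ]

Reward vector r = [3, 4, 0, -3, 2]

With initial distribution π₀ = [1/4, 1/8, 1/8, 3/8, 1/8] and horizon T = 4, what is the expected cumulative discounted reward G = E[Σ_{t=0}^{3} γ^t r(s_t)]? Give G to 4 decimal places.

t=0: π = [0.2500, 0.1250, 0.1250, 0.3750, 0.1250], E[r] = 0.3750, γ^t·E[r] = 0.375000, running G = 0.375000
t=1: π = [0.2031, 0.1250, 0.2188, 0.2656, 0.1875], E[r] = 0.6875, γ^t·E[r] = 0.481250, running G = 0.856250
t=2: π = [0.2285, 0.1250, 0.2129, 0.2598, 0.1738], E[r] = 0.7539, γ^t·E[r] = 0.369414, running G = 1.225664
t=3: π = [0.2285, 0.1250, 0.2104, 0.2629, 0.1731], E[r] = 0.7429, γ^t·E[r] = 0.254822, running G = 1.480486

G = 1.4805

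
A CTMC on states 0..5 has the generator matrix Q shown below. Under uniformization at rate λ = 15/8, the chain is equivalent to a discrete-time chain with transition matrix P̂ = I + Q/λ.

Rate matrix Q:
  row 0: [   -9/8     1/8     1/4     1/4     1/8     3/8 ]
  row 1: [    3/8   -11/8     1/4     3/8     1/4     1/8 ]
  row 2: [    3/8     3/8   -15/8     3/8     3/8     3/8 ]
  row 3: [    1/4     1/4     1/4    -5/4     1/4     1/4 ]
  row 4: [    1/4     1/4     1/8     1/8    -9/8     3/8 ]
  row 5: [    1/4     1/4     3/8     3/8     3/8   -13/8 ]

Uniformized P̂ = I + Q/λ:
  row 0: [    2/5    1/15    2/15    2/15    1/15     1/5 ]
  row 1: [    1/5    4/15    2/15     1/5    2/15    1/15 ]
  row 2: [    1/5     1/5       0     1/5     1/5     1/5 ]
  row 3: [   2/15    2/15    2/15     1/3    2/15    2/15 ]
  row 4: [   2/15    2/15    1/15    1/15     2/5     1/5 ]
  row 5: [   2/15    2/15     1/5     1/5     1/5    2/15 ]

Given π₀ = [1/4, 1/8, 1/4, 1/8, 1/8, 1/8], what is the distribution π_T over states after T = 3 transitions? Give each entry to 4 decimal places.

t=0: π = [0.2500, 0.1250, 0.2500, 0.1250, 0.1250, 0.1250]
t=1: π = [0.2250, 0.1500, 0.1000, 0.1833, 0.1750, 0.1667]
t=2: π = [0.2100, 0.1450, 0.1194, 0.1861, 0.1828, 0.1567]
t=3: π = [0.2070, 0.1466, 0.1157, 0.1864, 0.1865, 0.1578]

π = [0.2070, 0.1466, 0.1157, 0.1864, 0.1865, 0.1578]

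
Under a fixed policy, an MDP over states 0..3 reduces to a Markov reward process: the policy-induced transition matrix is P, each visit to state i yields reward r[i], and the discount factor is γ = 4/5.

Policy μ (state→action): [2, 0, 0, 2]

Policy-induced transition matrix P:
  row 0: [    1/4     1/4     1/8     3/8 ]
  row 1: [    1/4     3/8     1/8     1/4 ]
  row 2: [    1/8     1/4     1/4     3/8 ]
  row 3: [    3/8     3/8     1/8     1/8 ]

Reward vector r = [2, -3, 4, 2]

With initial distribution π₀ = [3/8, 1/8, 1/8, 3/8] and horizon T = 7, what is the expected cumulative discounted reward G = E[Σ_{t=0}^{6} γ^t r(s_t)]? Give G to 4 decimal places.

G = 3.6378

t=0: π = [0.3750, 0.1250, 0.1250, 0.3750], E[r] = 1.6250, γ^t·E[r] = 1.625000, running G = 1.625000
t=1: π = [0.2813, 0.3125, 0.1406, 0.2656], E[r] = 0.7188, γ^t·E[r] = 0.575000, running G = 2.200000
t=2: π = [0.2656, 0.3223, 0.1426, 0.2695], E[r] = 0.6738, γ^t·E[r] = 0.431250, running G = 2.631250
t=3: π = [0.2659, 0.3240, 0.1428, 0.2673], E[r] = 0.6658, γ^t·E[r] = 0.340875, running G = 2.972125
t=4: π = [0.2656, 0.3239, 0.1429, 0.2677], E[r] = 0.6661, γ^t·E[r] = 0.272850, running G = 3.244975
t=5: π = [0.2656, 0.3239, 0.1429, 0.2676], E[r] = 0.6660, γ^t·E[r] = 0.218226, running G = 3.463201
t=6: π = [0.2656, 0.3239, 0.1429, 0.2676], E[r] = 0.6660, γ^t·E[r] = 0.174588, running G = 3.637789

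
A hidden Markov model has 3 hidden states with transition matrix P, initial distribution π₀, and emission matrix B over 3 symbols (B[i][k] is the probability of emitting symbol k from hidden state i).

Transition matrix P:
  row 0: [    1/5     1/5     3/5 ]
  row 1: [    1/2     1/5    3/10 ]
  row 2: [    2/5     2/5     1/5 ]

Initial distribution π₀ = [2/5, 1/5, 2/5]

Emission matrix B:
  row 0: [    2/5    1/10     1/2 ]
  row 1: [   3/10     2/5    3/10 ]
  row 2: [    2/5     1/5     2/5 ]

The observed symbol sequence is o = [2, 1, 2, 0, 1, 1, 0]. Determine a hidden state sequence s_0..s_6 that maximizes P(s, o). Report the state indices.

t=0: δ = [2.000e-01, 6.000e-02, 1.600e-01]  (obs o_0=2)
t=1: δ = [6.400e-03, 2.560e-02, 2.400e-02]  ψ = [2, 2, 0]  (obs o_1=1)
t=2: δ = [6.400e-03, 2.880e-03, 3.072e-03]  ψ = [1, 2, 1]  (obs o_2=2)
t=3: δ = [5.760e-04, 3.840e-04, 1.536e-03]  ψ = [1, 0, 0]  (obs o_3=0)
t=4: δ = [6.144e-05, 2.458e-04, 6.912e-05]  ψ = [2, 2, 0]  (obs o_4=1)
t=5: δ = [1.229e-05, 1.966e-05, 1.475e-05]  ψ = [1, 1, 1]  (obs o_5=1)
t=6: δ = [3.932e-06, 1.769e-06, 2.949e-06]  ψ = [1, 2, 0]  (obs o_6=0)
backtrack: best end state = 0; path = [2, 1, 0, 2, 1, 1, 0]

path = [2, 1, 0, 2, 1, 1, 0]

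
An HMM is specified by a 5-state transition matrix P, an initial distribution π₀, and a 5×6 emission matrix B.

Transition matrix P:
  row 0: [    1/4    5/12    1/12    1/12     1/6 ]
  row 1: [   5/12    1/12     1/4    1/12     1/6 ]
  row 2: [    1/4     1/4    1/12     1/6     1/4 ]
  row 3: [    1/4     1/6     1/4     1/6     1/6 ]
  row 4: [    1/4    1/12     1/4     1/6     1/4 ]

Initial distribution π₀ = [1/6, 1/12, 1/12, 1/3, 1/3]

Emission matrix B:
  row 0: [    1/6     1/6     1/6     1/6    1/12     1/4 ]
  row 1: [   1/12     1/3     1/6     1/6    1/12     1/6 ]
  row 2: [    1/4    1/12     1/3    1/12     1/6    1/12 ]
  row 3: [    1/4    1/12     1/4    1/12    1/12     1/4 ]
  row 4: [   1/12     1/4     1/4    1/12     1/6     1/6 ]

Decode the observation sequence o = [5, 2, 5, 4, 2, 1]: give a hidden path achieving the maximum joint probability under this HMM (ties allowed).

path = [3, 2, 0, 1, 0, 1]

t=0: δ = [4.167e-02, 1.389e-02, 6.944e-03, 8.333e-02, 5.556e-02]  (obs o_0=5)
t=1: δ = [3.472e-03, 2.894e-03, 6.944e-03, 3.472e-03, 3.472e-03]  ψ = [3, 0, 3, 3, 3]  (obs o_1=2)
t=2: δ = [4.340e-04, 2.894e-04, 7.234e-05, 2.894e-04, 2.894e-04]  ψ = [2, 2, 3, 2, 2]  (obs o_2=5)
t=3: δ = [1.005e-05, 1.507e-05, 1.206e-05, 4.019e-06, 1.206e-05]  ψ = [1, 0, 1, 3, 0]  (obs o_3=4)
t=4: δ = [1.047e-06, 6.977e-07, 1.256e-06, 5.023e-07, 7.535e-07]  ψ = [1, 0, 1, 2, 2]  (obs o_4=2)
t=5: δ = [5.233e-08, 1.454e-07, 1.570e-08, 1.744e-08, 7.849e-08]  ψ = [2, 0, 4, 2, 2]  (obs o_5=1)
backtrack: best end state = 1; path = [3, 2, 0, 1, 0, 1]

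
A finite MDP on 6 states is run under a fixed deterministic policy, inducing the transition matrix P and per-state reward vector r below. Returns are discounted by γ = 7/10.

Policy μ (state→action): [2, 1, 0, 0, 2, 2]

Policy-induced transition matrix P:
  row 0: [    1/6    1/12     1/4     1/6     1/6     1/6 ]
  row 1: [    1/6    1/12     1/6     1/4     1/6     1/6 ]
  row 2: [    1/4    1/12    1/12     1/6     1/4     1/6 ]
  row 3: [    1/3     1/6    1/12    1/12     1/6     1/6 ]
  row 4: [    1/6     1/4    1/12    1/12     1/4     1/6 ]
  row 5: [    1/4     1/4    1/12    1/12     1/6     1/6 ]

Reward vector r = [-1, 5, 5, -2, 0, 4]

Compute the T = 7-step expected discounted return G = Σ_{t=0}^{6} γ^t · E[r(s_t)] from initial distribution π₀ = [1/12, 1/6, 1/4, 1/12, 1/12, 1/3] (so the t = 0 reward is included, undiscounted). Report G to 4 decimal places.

G = 6.4219

t=0: π = [0.0833, 0.1667, 0.2500, 0.0833, 0.0833, 0.3333], E[r] = 3.1667, γ^t·E[r] = 3.166667, running G = 3.166667
t=1: π = [0.2292, 0.1597, 0.1111, 0.1389, 0.1944, 0.1667], E[r] = 1.5139, γ^t·E[r] = 1.059722, running G = 4.226389
t=2: π = [0.2130, 0.1551, 0.1348, 0.1383, 0.1921, 0.1667], E[r] = 1.6267, γ^t·E[r] = 0.797101, running G = 5.023490
t=3: π = [0.2148, 0.1547, 0.1318, 0.1382, 0.1939, 0.1667], E[r] = 1.6075, γ^t·E[r] = 0.551387, running G = 5.574877
t=4: π = [0.2146, 0.1549, 0.1320, 0.1380, 0.1938, 0.1667], E[r] = 1.6110, γ^t·E[r] = 0.386797, running G = 5.961674
t=5: π = [0.2146, 0.1549, 0.1320, 0.1380, 0.1938, 0.1667], E[r] = 1.6106, γ^t·E[r] = 0.270696, running G = 6.232370
t=6: π = [0.2146, 0.1549, 0.1320, 0.1380, 0.1938, 0.1667], E[r] = 1.6106, γ^t·E[r] = 0.189490, running G = 6.421860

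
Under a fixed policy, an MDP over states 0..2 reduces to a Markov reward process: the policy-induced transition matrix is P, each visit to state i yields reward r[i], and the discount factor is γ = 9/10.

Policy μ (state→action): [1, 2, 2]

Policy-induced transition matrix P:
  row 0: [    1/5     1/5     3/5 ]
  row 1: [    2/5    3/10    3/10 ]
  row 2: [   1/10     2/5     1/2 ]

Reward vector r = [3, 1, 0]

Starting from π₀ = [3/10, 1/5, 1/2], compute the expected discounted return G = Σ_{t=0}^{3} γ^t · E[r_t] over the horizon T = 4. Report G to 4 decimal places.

t=0: π = [0.3000, 0.2000, 0.5000], E[r] = 1.1000, γ^t·E[r] = 1.100000, running G = 1.100000
t=1: π = [0.1900, 0.3200, 0.4900], E[r] = 0.8900, γ^t·E[r] = 0.801000, running G = 1.901000
t=2: π = [0.2150, 0.3300, 0.4550], E[r] = 0.9750, γ^t·E[r] = 0.789750, running G = 2.690750
t=3: π = [0.2205, 0.3240, 0.4555], E[r] = 0.9855, γ^t·E[r] = 0.718430, running G = 3.409180

G = 3.4092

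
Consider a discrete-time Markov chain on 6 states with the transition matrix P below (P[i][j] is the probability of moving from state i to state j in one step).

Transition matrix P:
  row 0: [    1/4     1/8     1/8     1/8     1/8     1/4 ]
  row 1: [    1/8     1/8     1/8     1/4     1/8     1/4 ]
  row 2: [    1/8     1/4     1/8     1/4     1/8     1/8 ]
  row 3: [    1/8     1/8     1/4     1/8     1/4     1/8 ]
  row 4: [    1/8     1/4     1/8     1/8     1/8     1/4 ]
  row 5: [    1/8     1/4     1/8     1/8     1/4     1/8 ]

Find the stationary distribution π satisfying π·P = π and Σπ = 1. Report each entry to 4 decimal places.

Balance equations π_j = Σ_i π_i·P[i][j]:
  π_0 = 1/4·π_0 + 1/8·π_1 + 1/8·π_2 + 1/8·π_3 + 1/8·π_4 + 1/8·π_5
  π_1 = 1/8·π_0 + 1/8·π_1 + 1/4·π_2 + 1/8·π_3 + 1/4·π_4 + 1/4·π_5
  π_2 = 1/8·π_0 + 1/8·π_1 + 1/8·π_2 + 1/4·π_3 + 1/8·π_4 + 1/8·π_5
  π_3 = 1/8·π_0 + 1/4·π_1 + 1/4·π_2 + 1/8·π_3 + 1/8·π_4 + 1/8·π_5
  π_4 = 1/8·π_0 + 1/8·π_1 + 1/8·π_2 + 1/4·π_3 + 1/8·π_4 + 1/4·π_5
  normalize: π_0 + π_1 + π_2 + π_3 + π_4 + π_5 = 1
Solving the linear system gives exactly π = [1/7, 108/575, 587/4025, 671/4025, 292/1725, 2264/12075].

π = [0.1429, 0.1878, 0.1458, 0.1667, 0.1693, 0.1875]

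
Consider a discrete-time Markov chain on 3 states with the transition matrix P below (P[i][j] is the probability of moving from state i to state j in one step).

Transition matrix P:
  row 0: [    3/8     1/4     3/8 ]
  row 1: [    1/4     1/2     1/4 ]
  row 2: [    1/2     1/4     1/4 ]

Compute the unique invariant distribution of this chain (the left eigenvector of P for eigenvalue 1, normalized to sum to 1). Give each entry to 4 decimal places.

Balance equations π_j = Σ_i π_i·P[i][j]:
  π_0 = 3/8·π_0 + 1/4·π_1 + 1/2·π_2
  π_1 = 1/4·π_0 + 1/2·π_1 + 1/4·π_2
  normalize: π_0 + π_1 + π_2 = 1
Solving the linear system gives exactly π = [10/27, 1/3, 8/27].

π = [0.3704, 0.3333, 0.2963]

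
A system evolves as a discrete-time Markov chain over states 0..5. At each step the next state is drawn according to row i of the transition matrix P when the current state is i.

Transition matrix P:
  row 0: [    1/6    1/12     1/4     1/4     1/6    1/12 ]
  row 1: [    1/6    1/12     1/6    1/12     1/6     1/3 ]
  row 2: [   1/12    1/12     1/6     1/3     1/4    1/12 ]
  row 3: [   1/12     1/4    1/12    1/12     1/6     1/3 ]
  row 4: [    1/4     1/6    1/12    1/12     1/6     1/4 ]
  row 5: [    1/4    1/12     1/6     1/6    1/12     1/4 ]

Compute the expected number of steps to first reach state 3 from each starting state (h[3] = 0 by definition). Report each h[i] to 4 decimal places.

h = [4.8189, 5.7494, 4.5250, 0.0000, 5.8172, 5.2304]

First-step conditioning: h[3] = 0; for i ≠ 3, h[i] = 1 + Σ_k P[i][k]·h[k].
  h[0] = 1 + 1/6·h[0] + 1/12·h[1] + 1/4·h[2] + 1/6·h[4] + 1/12·h[5]
  h[1] = 1 + 1/6·h[0] + 1/12·h[1] + 1/6·h[2] + 1/6·h[4] + 1/3·h[5]
  h[2] = 1 + 1/12·h[0] + 1/12·h[1] + 1/6·h[2] + 1/4·h[4] + 1/12·h[5]
  h[4] = 1 + 1/4·h[0] + 1/6·h[1] + 1/12·h[2] + 1/6·h[4] + 1/4·h[5]
  h[5] = 1 + 1/4·h[0] + 1/12·h[1] + 1/6·h[2] + 1/12·h[4] + 1/4·h[5]
Solving the 5×5 linear system over states ≠ 3 gives exactly h = [19348/4015, 23084/4015, 18168/4015, 0, 23356/4015, 4200/803] (h[3] = 0 is the target).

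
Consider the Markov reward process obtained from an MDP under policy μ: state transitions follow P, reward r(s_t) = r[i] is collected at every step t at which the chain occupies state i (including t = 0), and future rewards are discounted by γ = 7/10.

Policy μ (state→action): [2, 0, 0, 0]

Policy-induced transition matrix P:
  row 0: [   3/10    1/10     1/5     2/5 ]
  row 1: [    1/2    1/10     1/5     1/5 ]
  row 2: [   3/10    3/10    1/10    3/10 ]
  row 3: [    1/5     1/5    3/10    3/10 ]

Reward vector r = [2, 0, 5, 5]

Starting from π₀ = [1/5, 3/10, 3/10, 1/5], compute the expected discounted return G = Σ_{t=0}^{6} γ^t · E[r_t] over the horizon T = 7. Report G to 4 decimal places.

G = 9.4469

t=0: π = [0.2000, 0.3000, 0.3000, 0.2000], E[r] = 2.9000, γ^t·E[r] = 2.900000, running G = 2.900000
t=1: π = [0.3400, 0.1800, 0.1900, 0.2900], E[r] = 3.0800, γ^t·E[r] = 2.156000, running G = 5.056000
t=2: π = [0.3070, 0.1670, 0.2100, 0.3160], E[r] = 3.2440, γ^t·E[r] = 1.589560, running G = 6.645560
t=3: π = [0.3018, 0.1736, 0.2106, 0.3140], E[r] = 3.2266, γ^t·E[r] = 1.106724, running G = 7.752284
t=4: π = [0.3033, 0.1735, 0.2103, 0.3128], E[r] = 3.2224, γ^t·E[r] = 0.773708, running G = 8.525992
t=5: π = [0.3034, 0.1734, 0.2102, 0.3130], E[r] = 3.2230, γ^t·E[r] = 0.541687, running G = 9.067679
t=6: π = [0.3034, 0.1733, 0.2103, 0.3130], E[r] = 3.2231, γ^t·E[r] = 0.379200, running G = 9.446878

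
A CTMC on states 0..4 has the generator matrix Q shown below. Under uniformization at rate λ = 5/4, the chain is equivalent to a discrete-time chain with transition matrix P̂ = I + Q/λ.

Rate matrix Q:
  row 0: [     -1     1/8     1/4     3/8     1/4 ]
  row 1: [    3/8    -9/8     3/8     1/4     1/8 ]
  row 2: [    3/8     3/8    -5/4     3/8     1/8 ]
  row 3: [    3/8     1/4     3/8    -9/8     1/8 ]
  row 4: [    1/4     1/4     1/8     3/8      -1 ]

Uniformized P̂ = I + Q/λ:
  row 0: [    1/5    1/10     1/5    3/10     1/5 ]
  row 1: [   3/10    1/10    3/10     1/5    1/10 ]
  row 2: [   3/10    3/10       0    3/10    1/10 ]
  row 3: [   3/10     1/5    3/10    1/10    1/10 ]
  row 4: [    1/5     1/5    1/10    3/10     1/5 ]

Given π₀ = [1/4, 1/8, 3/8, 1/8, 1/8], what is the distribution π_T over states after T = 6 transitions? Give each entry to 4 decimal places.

t=0: π = [0.2500, 0.1250, 0.3750, 0.1250, 0.1250]
t=1: π = [0.2625, 0.2000, 0.1375, 0.2625, 0.1375]
t=2: π = [0.2600, 0.1675, 0.2050, 0.2275, 0.1400]
t=3: π = [0.2600, 0.1778, 0.1845, 0.2378, 0.1400]
t=4: π = [0.2600, 0.1747, 0.1907, 0.2347, 0.1400]
t=5: π = [0.2600, 0.1756, 0.1888, 0.2356, 0.1400]
t=6: π = [0.2600, 0.1753, 0.1894, 0.2353, 0.1400]

π = [0.2600, 0.1753, 0.1894, 0.2353, 0.1400]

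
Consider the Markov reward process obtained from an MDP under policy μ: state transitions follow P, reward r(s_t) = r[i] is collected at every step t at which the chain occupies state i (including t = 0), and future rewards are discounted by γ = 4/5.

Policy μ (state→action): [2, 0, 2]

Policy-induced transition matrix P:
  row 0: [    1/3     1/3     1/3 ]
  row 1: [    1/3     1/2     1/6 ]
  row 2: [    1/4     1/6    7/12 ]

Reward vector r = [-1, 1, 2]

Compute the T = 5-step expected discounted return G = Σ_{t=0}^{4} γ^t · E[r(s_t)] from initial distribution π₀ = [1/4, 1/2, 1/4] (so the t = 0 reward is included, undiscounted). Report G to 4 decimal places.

G = 2.4688

t=0: π = [0.2500, 0.5000, 0.2500], E[r] = 0.7500, γ^t·E[r] = 0.750000, running G = 0.750000
t=1: π = [0.3125, 0.3750, 0.3125], E[r] = 0.6875, γ^t·E[r] = 0.550000, running G = 1.300000
t=2: π = [0.3073, 0.3438, 0.3490], E[r] = 0.7344, γ^t·E[r] = 0.470000, running G = 1.770000
t=3: π = [0.3043, 0.3325, 0.3633], E[r] = 0.7548, γ^t·E[r] = 0.386444, running G = 2.156444
t=4: π = [0.3031, 0.3282, 0.3687], E[r] = 0.7626, γ^t·E[r] = 0.312370, running G = 2.468815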